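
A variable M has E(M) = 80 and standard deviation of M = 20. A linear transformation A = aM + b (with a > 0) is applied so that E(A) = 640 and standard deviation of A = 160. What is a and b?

standard deviation of A = a·standard deviation of M (a > 0), so a = 160/20 = 8.
E(A) = a·E(M) + b, so b = 640 − 8·80 = 0.

a = 8, b = 0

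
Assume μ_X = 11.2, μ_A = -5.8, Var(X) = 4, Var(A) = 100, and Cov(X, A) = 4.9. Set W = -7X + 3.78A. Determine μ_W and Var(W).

μ_W = (-7)·μ_X + 3.78·μ_A = (-7)·11.2 + 3.78·(-5.8) = -100.324.
Var(W) = a²·Var(X) + b²·Var(A) + 2ab·Cov(X, A) with a = -7, b = 3.78.
= (-7)²·4 + 3.78²·100 + 2·(-7)·3.78·4.9
= 196 + 1428.84 + (-259.308) = 1365.532.

μ_W = -100.324, Var(W) = 1365.532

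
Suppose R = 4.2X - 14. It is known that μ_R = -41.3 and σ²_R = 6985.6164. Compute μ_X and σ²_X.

μ_X = -6.5, σ²_X = 396.01

From R = 4.2X - 14: μ_R = a·μ_X + b, so μ_X = (μ_R − b)/a = (-41.3 − (-14))/4.2 = -6.5.
σ²_R = a²·σ²_X, so σ²_X = 6985.6164/4.2² = 396.01.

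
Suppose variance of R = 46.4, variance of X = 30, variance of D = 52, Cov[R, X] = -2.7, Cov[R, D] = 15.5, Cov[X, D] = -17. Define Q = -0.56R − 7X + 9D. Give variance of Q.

variance of Q = 7661.14304

variance of Q = a²·variance of R + b²·variance of X + c²·variance of D + 2ab·Cov[R, X] + 2ac·Cov[R, D] + 2bc·Cov[X, D], with a = -0.56, b = -7, c = 9.
= 14.55104 + 1470 + 4212 + (-21.168) + (-156.24) + 2142
= 7661.14304.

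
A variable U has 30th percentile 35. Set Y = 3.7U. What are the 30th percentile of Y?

Since a = 3.7 > 0 the transformation is increasing, so the 30th percentile of Y = a·(P_{30} of U) + b = 3.7·35 = 129.5.

30th percentile of Y = 129.5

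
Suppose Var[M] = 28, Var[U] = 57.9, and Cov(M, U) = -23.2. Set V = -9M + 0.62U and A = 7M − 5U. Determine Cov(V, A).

By bilinearity, Cov(V, A) = ac·Var[M] + bd·Var[U] + (ad+bc)·Cov(M, U), with a=-9, b=0.62, c=7, d=-5.
ac·Var[M] = (-9)·7·28 = -1764
bd·Var[U] = 0.62·(-5)·57.9 = -179.49
(ad+bc)·Cov(M, U) = (49.34)·(-23.2) = -1144.688
Cov(V, A) = -1764 + (-179.49) + (-1144.688) = -3088.178.

Cov(V, A) = -3088.178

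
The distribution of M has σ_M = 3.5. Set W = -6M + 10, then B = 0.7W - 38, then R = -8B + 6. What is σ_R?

σ_W = |-6|·3.5 = 21.
σ_B = |0.7|·21 = 14.7.
σ_R = |-8|·14.7 = 117.6.

σ_R = 117.6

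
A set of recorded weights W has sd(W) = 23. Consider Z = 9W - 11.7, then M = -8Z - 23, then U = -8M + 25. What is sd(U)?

sd(U) = 13248

sd(Z) = |9|·23 = 207.
sd(M) = |-8|·207 = 1656.
sd(U) = |-8|·1656 = 13248.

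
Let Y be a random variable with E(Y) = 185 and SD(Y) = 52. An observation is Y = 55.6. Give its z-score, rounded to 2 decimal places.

z = -2.49

z = (Y − E(Y)) / SD(Y) = (55.6 − 185) / 52 ≈ -2.49.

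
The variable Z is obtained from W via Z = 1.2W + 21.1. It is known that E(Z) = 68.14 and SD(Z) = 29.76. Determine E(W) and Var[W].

From Z = 1.2W + 21.1: E(Z) = a·E(W) + b, so E(W) = (E(Z) − b)/a = (68.14 − 21.1)/1.2 = 39.2.
Var[Z] = 29.76² = 885.6576.
Var[Z] = a²·Var[W], so Var[W] = 885.6576/1.2² = 615.04.

E(W) = 39.2, Var[W] = 615.04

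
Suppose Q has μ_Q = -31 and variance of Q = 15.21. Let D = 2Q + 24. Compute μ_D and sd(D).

μ_D = -38, sd(D) = 7.8

D = 2Q + 24 is linear with a = 2, b = 24.
μ_D = a·μ_Q + b = 2·(-31) + 24 = -38.
sd(Q) = √15.21 = 3.9.
sd(D) = |a|·sd(Q) = |2|·3.9 = 7.8.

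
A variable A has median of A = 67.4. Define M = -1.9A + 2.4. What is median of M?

median of M = -125.66

A linear map preserves order up to sign, so median of M = a·median of A + b = (-1.9)·67.4 + 2.4 = -125.66.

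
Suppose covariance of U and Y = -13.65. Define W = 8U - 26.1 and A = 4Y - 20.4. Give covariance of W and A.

covariance of W and A = a·c·covariance of U and Y = 8·4·(-13.65) = -436.8. Additive constants drop out.

covariance of W and A = -436.8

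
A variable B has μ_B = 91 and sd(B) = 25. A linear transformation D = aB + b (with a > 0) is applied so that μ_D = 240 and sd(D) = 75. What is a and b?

a = 3, b = -33

sd(D) = a·sd(B) (a > 0), so a = 75/25 = 3.
μ_D = a·μ_B + b, so b = 240 − 3·91 = -33.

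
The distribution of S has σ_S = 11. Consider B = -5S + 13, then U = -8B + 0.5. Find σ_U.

σ_U = 440

σ_B = |-5|·11 = 55.
σ_U = |-8|·55 = 440.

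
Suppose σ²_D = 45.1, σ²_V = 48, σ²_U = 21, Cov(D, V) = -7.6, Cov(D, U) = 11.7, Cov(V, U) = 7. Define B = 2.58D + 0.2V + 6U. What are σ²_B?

σ²_B = a²·σ²_D + b²·σ²_V + c²·σ²_U + 2ab·Cov(D, V) + 2ac·Cov(D, U) + 2bc·Cov(V, U), with a = 2.58, b = 0.2, c = 6.
= 300.20364 + 1.92 + 756 + (-7.8432) + 362.232 + 16.8
= 1429.31244.

σ²_B = 1429.31244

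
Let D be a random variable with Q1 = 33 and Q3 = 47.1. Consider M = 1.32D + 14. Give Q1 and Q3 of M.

Q1(M) = 57.56, Q3(M) = 76.172

a = 1.32 > 0: Q1(M) = a·Q1(D)+b = 57.56, Q3(M) = a·Q3(D)+b = 76.172.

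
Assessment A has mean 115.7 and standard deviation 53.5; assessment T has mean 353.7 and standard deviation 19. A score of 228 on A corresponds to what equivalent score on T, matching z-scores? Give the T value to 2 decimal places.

T = 393.58

z = (228 − 115.7)/53.5 ≈ 2.0991.
T = 353.7 + z·19 = 353.7 + (228 − 115.7)·19/53.5 ≈ 393.58.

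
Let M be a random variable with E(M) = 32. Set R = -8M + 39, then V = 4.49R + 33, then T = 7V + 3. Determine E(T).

E(T) = -6586.31

E(R) = (-8)·32 + 39 = -217.
E(V) = 4.49·(-217) + 33 = -941.33.
E(T) = 7·(-941.33) + 3 = -6586.31.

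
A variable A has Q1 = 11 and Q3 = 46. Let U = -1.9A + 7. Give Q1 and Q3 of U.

Q1(U) = -80.4, Q3(U) = -13.9

a = -1.9 < 0 reverses order: Q1(U) comes from Q3(A), Q3(U) from Q1(A).
Q1(U) = (-1.9)·46 + 7 = -80.4; Q3(U) = (-1.9)·11 + 7 = -13.9.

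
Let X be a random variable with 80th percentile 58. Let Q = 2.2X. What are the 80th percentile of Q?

Since a = 2.2 > 0 the transformation is increasing, so the 80th percentile of Q = a·(P_{80} of X) + b = 2.2·58 = 127.6.

80th percentile of Q = 127.6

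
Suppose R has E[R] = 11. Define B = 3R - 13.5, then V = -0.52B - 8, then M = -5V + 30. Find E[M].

E[B] = 3·11 + (-13.5) = 19.5.
E[V] = (-0.52)·19.5 + (-8) = -18.14.
E[M] = (-5)·(-18.14) + 30 = 120.7.

E[M] = 120.7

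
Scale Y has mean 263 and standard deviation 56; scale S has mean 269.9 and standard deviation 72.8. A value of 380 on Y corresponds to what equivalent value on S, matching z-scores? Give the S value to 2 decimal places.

S = 422.00

z = (380 − 263)/56 ≈ 2.0893.
S = 269.9 + z·72.8 = 269.9 + (380 − 263)·72.8/56 = 422.00.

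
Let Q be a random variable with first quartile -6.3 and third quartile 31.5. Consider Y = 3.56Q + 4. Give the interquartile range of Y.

IQR(Y) = 134.568

IQR of Q = Q3 − Q1 = 31.5 − (-6.3) = 37.8.
Under Y = aQ + b, IQR(Y) = |a|·IQR(Q) = |3.56|·37.8 = 134.568 (shifts cancel; spread scales by |a|).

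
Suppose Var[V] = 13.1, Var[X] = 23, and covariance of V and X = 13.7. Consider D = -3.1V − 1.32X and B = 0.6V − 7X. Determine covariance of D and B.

covariance of D and B = 474.5936

By bilinearity, covariance of D and B = ac·Var[V] + bd·Var[X] + (ad+bc)·covariance of V and X, with a=-3.1, b=-1.32, c=0.6, d=-7.
ac·Var[V] = (-3.1)·0.6·13.1 = -24.366
bd·Var[X] = (-1.32)·(-7)·23 = 212.52
(ad+bc)·covariance of V and X = (20.908)·13.7 = 286.4396
covariance of D and B = -24.366 + 212.52 + 286.4396 = 474.5936.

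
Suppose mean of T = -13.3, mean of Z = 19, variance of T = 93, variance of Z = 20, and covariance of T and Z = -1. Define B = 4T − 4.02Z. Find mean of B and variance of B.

mean of B = 4·mean of T + (-4.02)·mean of Z = 4·(-13.3) + (-4.02)·19 = -129.58.
variance of B = a²·variance of T + b²·variance of Z + 2ab·covariance of T and Z with a = 4, b = -4.02.
= 4²·93 + (-4.02)²·20 + 2·4·(-4.02)·(-1)
= 1488 + 323.208 + 32.16 = 1843.368.

mean of B = -129.58, variance of B = 1843.368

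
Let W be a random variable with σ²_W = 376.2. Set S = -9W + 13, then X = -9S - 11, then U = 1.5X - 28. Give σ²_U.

σ²_U = 5553558.45

σ²_S = (-9)²·376.2 = 30472.2.
σ²_X = (-9)²·30472.2 = 2468248.2.
σ²_U = 1.5²·2468248.2 = 5553558.45.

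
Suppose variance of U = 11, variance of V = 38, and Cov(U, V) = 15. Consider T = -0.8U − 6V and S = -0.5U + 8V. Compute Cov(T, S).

Cov(T, S) = -1870.6

By bilinearity, Cov(T, S) = ac·variance of U + bd·variance of V + (ad+bc)·Cov(U, V), with a=-0.8, b=-6, c=-0.5, d=8.
ac·variance of U = (-0.8)·(-0.5)·11 = 4.4
bd·variance of V = (-6)·8·38 = -1824
(ad+bc)·Cov(U, V) = (-3.4)·15 = -51
Cov(T, S) = 4.4 + (-1824) + (-51) = -1870.6.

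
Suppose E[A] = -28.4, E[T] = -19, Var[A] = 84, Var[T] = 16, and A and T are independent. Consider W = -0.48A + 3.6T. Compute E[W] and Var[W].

E[W] = (-0.48)·E[A] + 3.6·E[T] = (-0.48)·(-28.4) + 3.6·(-19) = -54.768.
Var[W] = a²·Var[A] + b²·Var[T] + 2ab·Cov[A, T] with a = -0.48, b = 3.6.
Independence gives Cov[A, T] = 0.
= (-0.48)²·84 + 3.6²·16 + 2·(-0.48)·3.6·0
= 19.3536 + 207.36 + 0 = 226.7136.

E[W] = -54.768, Var[W] = 226.7136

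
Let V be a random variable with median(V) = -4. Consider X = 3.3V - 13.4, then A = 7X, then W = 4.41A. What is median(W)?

median(X) = 3.3·(-4) + (-13.4) = -26.6.
median(A) = 7·(-26.6) = -186.2.
median(W) = 4.41·(-186.2) = -821.142.

median(W) = -821.142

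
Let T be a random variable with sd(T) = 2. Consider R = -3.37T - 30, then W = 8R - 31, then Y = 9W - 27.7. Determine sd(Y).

sd(Y) = 485.28

sd(R) = |-3.37|·2 = 6.74.
sd(W) = |8|·6.74 = 53.92.
sd(Y) = |9|·53.92 = 485.28.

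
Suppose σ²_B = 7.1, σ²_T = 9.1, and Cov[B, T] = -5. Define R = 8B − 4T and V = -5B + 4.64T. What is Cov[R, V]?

By bilinearity, Cov[R, V] = ac·σ²_B + bd·σ²_T + (ad+bc)·Cov[B, T], with a=8, b=-4, c=-5, d=4.64.
ac·σ²_B = 8·(-5)·7.1 = -284
bd·σ²_T = (-4)·4.64·9.1 = -168.896
(ad+bc)·Cov[B, T] = (57.12)·(-5) = -285.6
Cov[R, V] = -284 + (-168.896) + (-285.6) = -738.496.

Cov[R, V] = -738.496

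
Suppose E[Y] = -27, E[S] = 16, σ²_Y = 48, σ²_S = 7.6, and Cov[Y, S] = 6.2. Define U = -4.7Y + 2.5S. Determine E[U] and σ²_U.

E[U] = 166.9, σ²_U = 962.12

E[U] = (-4.7)·E[Y] + 2.5·E[S] = (-4.7)·(-27) + 2.5·16 = 166.9.
σ²_U = a²·σ²_Y + b²·σ²_S + 2ab·Cov[Y, S] with a = -4.7, b = 2.5.
= (-4.7)²·48 + 2.5²·7.6 + 2·(-4.7)·2.5·6.2
= 1060.32 + 47.5 + (-145.7) = 962.12.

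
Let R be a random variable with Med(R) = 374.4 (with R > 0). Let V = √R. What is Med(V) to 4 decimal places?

√R is monotone on this domain, so Med(V) = √(374.4) ≈ 19.3494.

Med(V) = 19.3494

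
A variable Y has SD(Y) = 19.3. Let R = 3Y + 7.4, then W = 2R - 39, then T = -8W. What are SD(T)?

SD(T) = 926.4

SD(R) = |3|·19.3 = 57.9.
SD(W) = |2|·57.9 = 115.8.
SD(T) = |-8|·115.8 = 926.4.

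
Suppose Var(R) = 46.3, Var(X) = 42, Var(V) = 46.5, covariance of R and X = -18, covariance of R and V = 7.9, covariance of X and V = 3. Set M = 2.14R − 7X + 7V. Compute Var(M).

Var(M) = a²·Var(R) + b²·Var(X) + c²·Var(V) + 2ab·covariance of R and X + 2ac·covariance of R and V + 2bc·covariance of X and V, with a = 2.14, b = -7, c = 7.
= 212.03548 + 2058 + 2278.5 + 539.28 + 236.684 + (-294)
= 5030.49948.

Var(M) = 5030.49948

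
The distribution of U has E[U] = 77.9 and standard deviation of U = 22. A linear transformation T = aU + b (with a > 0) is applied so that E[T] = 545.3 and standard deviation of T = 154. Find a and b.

standard deviation of T = a·standard deviation of U (a > 0), so a = 154/22 = 7.
E[T] = a·E[U] + b, so b = 545.3 − 7·77.9 = 0.

a = 7, b = 0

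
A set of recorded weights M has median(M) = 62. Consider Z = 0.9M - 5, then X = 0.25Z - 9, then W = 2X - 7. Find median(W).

median(W) = 0.4

median(Z) = 0.9·62 + (-5) = 50.8.
median(X) = 0.25·50.8 + (-9) = 3.7.
median(W) = 2·3.7 + (-7) = 0.4.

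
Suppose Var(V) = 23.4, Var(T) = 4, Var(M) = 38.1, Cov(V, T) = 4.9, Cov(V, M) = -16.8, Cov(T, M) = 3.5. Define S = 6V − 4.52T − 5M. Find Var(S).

Var(S) = 2777.0456

Var(S) = a²·Var(V) + b²·Var(T) + c²·Var(M) + 2ab·Cov(V, T) + 2ac·Cov(V, M) + 2bc·Cov(T, M), with a = 6, b = -4.52, c = -5.
= 842.4 + 81.7216 + 952.5 + (-265.776) + 1008 + 158.2
= 2777.0456.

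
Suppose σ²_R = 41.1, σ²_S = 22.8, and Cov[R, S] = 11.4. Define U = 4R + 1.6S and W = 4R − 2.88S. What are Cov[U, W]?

Cov[U, W] = 494.1696

By bilinearity, Cov[U, W] = ac·σ²_R + bd·σ²_S + (ad+bc)·Cov[R, S], with a=4, b=1.6, c=4, d=-2.88.
ac·σ²_R = 4·4·41.1 = 657.6
bd·σ²_S = 1.6·(-2.88)·22.8 = -105.0624
(ad+bc)·Cov[R, S] = (-5.12)·11.4 = -58.368
Cov[U, W] = 657.6 + (-105.0624) + (-58.368) = 494.1696.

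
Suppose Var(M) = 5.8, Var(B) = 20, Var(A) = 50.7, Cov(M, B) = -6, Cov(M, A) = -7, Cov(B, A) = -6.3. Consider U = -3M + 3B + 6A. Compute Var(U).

Var(U) = a²·Var(M) + b²·Var(B) + c²·Var(A) + 2ab·Cov(M, B) + 2ac·Cov(M, A) + 2bc·Cov(B, A), with a = -3, b = 3, c = 6.
= 52.2 + 180 + 1825.2 + 108 + 252 + (-226.8)
= 2190.6.

Var(U) = 2190.6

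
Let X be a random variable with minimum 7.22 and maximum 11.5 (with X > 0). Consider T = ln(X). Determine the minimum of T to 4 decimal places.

ln(X) is increasing on this domain, so min(T) comes from min(X) = 7.22: min(T) = ln(7.22) ≈ 1.9769.

min(T) = 1.9769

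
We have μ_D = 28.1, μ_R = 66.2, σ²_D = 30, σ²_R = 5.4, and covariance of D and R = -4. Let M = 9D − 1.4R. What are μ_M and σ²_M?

μ_M = 160.22, σ²_M = 2541.384

μ_M = 9·μ_D + (-1.4)·μ_R = 9·28.1 + (-1.4)·66.2 = 160.22.
σ²_M = a²·σ²_D + b²·σ²_R + 2ab·covariance of D and R with a = 9, b = -1.4.
= 9²·30 + (-1.4)²·5.4 + 2·9·(-1.4)·(-4)
= 2430 + 10.584 + 100.8 = 2541.384.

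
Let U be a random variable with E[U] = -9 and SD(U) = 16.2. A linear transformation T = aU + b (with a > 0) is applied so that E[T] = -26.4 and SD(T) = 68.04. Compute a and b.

a = 4.2, b = 11.4

SD(T) = a·SD(U) (a > 0), so a = 68.04/16.2 = 4.2.
E[T] = a·E[U] + b, so b = -26.4 − 4.2·(-9) = 11.4.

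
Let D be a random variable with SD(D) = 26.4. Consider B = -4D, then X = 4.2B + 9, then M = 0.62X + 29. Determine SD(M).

SD(B) = |-4|·26.4 = 105.6.
SD(X) = |4.2|·105.6 = 443.52.
SD(M) = |0.62|·443.52 = 274.9824.

SD(M) = 274.9824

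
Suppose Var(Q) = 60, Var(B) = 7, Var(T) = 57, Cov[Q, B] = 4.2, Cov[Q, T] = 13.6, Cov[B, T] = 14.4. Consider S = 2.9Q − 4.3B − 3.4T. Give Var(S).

Var(S) = a²·Var(Q) + b²·Var(B) + c²·Var(T) + 2ab·Cov[Q, B] + 2ac·Cov[Q, T] + 2bc·Cov[B, T], with a = 2.9, b = -4.3, c = -3.4.
= 504.6 + 129.43 + 658.92 + (-104.748) + (-268.192) + 421.056
= 1341.066.

Var(S) = 1341.066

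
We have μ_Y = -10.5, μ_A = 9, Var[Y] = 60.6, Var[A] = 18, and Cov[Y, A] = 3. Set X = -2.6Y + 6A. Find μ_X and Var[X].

μ_X = 81.3, Var[X] = 964.056

μ_X = (-2.6)·μ_Y + 6·μ_A = (-2.6)·(-10.5) + 6·9 = 81.3.
Var[X] = a²·Var[Y] + b²·Var[A] + 2ab·Cov[Y, A] with a = -2.6, b = 6.
= (-2.6)²·60.6 + 6²·18 + 2·(-2.6)·6·3
= 409.656 + 648 + (-93.6) = 964.056.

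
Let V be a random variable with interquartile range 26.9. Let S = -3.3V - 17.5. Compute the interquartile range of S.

IQR(S) = 88.77

Under S = aV + b, IQR(S) = |a|·IQR(V) = |-3.3|·26.9 = 88.77 (shifts cancel; spread scales by |a|).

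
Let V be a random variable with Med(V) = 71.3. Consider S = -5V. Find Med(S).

A linear map preserves order up to sign, so Med(S) = a·Med(V) + b = (-5)·71.3 = -356.5.

Med(S) = -356.5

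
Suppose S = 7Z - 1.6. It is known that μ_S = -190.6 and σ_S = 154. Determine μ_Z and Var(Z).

From S = 7Z - 1.6: μ_S = a·μ_Z + b, so μ_Z = (μ_S − b)/a = (-190.6 − (-1.6))/7 = -27.
Var(S) = 154² = 23716.
Var(S) = a²·Var(Z), so Var(Z) = 23716/7² = 484.

μ_Z = -27, Var(Z) = 484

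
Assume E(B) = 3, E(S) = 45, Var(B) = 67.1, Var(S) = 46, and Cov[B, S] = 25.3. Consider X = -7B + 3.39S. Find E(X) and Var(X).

E(X) = (-7)·E(B) + 3.39·E(S) = (-7)·3 + 3.39·45 = 131.55.
Var(X) = a²·Var(B) + b²·Var(S) + 2ab·Cov[B, S] with a = -7, b = 3.39.
= (-7)²·67.1 + 3.39²·46 + 2·(-7)·3.39·25.3
= 3287.9 + 528.6366 + (-1200.738) = 2615.7986.

E(X) = 131.55, Var(X) = 2615.7986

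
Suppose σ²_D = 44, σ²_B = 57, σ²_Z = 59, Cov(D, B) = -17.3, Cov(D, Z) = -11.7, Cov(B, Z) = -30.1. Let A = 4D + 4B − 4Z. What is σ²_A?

σ²_A = 3344

σ²_A = a²·σ²_D + b²·σ²_B + c²·σ²_Z + 2ab·Cov(D, B) + 2ac·Cov(D, Z) + 2bc·Cov(B, Z), with a = 4, b = 4, c = -4.
= 704 + 912 + 944 + (-553.6) + 374.4 + 963.2
= 3344.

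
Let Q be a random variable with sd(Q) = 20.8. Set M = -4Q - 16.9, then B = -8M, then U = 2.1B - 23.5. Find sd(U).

sd(U) = 1397.76

sd(M) = |-4|·20.8 = 83.2.
sd(B) = |-8|·83.2 = 665.6.
sd(U) = |2.1|·665.6 = 1397.76.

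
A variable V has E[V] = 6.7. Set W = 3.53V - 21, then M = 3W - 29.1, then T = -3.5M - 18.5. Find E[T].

E[W] = 3.53·6.7 + (-21) = 2.651.
E[M] = 3·2.651 + (-29.1) = -21.147.
E[T] = (-3.5)·(-21.147) + (-18.5) = 55.5145.

E[T] = 55.5145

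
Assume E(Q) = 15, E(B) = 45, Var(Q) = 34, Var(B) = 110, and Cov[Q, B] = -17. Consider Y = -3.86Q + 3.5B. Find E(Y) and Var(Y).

E(Y) = 99.6, Var(Y) = 2313.4264

E(Y) = (-3.86)·E(Q) + 3.5·E(B) = (-3.86)·15 + 3.5·45 = 99.6.
Var(Y) = a²·Var(Q) + b²·Var(B) + 2ab·Cov[Q, B] with a = -3.86, b = 3.5.
= (-3.86)²·34 + 3.5²·110 + 2·(-3.86)·3.5·(-17)
= 506.5864 + 1347.5 + 459.34 = 2313.4264.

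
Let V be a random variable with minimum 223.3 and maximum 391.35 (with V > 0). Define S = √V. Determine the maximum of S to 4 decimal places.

max(S) = 19.7826

√V is increasing on this domain, so max(S) comes from max(V) = 391.35: max(S) = √(391.35) ≈ 19.7826.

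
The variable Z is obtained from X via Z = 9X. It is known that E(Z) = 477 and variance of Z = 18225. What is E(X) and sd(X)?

From Z = 9X: E(Z) = a·E(X) + b, so E(X) = (E(Z) − b)/a = (477 − 0)/9 = 53.
sd(Z) = √18225 = 135.
sd(Z) = |a|·sd(X), so sd(X) = 135/|9| = 15.

E(X) = 53, sd(X) = 15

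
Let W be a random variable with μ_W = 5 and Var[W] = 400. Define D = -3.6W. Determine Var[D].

D = -3.6W is linear with a = -3.6, b = 0.
Var[D] = a²·Var[W] = (-3.6)²·400 = 5184.

Var[D] = 5184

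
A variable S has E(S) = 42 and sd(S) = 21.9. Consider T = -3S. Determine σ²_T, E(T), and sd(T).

σ²_T = 4316.49, E(T) = -126, sd(T) = 65.7

T = -3S is linear with a = -3, b = 0.
σ²_S = 21.9² = 479.61.
σ²_T = a²·σ²_S = (-3)²·479.61 = 4316.49.
E(T) = a·E(S) + b = (-3)·42 = -126.
sd(T) = |a|·sd(S) = |-3|·21.9 = 65.7.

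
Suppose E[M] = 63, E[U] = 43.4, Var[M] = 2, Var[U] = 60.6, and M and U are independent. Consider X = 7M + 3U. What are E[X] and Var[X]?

E[X] = 7·E[M] + 3·E[U] = 7·63 + 3·43.4 = 571.2.
Var[X] = a²·Var[M] + b²·Var[U] + 2ab·Cov(M, U) with a = 7, b = 3.
Independence gives Cov(M, U) = 0.
= 7²·2 + 3²·60.6 + 2·7·3·0
= 98 + 545.4 + 0 = 643.4.

E[X] = 571.2, Var[X] = 643.4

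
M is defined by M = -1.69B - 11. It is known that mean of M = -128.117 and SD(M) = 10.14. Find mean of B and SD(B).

mean of B = 69.3, SD(B) = 6

From M = -1.69B - 11: mean of M = a·mean of B + b, so mean of B = (mean of M − b)/a = (-128.117 − (-11))/(-1.69) = 69.3.
SD(M) = |a|·SD(B), so SD(B) = 10.14/|-1.69| = 6.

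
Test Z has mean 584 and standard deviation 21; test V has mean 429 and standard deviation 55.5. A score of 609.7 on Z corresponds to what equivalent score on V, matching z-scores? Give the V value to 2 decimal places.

V = 496.92

z = (609.7 − 584)/21 ≈ 1.2238.
V = 429 + z·55.5 = 429 + (609.7 − 584)·55.5/21 ≈ 496.92.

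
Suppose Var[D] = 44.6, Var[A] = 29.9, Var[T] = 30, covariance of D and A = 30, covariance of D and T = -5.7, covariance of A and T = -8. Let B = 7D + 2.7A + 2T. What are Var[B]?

Var[B] = a²·Var[D] + b²·Var[A] + c²·Var[T] + 2ab·covariance of D and A + 2ac·covariance of D and T + 2bc·covariance of A and T, with a = 7, b = 2.7, c = 2.
= 2185.4 + 217.971 + 120 + 1134 + (-159.6) + (-86.4)
= 3411.371.

Var[B] = 3411.371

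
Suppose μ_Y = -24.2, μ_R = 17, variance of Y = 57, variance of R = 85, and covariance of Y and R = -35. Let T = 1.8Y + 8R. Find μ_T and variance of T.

μ_T = 92.44, variance of T = 4616.68

μ_T = 1.8·μ_Y + 8·μ_R = 1.8·(-24.2) + 8·17 = 92.44.
variance of T = a²·variance of Y + b²·variance of R + 2ab·covariance of Y and R with a = 1.8, b = 8.
= 1.8²·57 + 8²·85 + 2·1.8·8·(-35)
= 184.68 + 5440 + (-1008) = 4616.68.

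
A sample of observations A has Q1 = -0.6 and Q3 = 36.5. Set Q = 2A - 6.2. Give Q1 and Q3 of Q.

a = 2 > 0: Q1(Q) = a·Q1(A)+b = -7.4, Q3(Q) = a·Q3(A)+b = 66.8.

Q1(Q) = -7.4, Q3(Q) = 66.8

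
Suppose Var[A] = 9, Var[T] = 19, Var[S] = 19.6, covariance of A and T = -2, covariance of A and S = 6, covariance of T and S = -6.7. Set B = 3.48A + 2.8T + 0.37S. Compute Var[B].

Var[B] = a²·Var[A] + b²·Var[T] + c²·Var[S] + 2ab·covariance of A and T + 2ac·covariance of A and S + 2bc·covariance of T and S, with a = 3.48, b = 2.8, c = 0.37.
= 108.9936 + 148.96 + 2.68324 + (-38.976) + 15.4512 + (-13.8824)
= 223.22964.

Var[B] = 223.22964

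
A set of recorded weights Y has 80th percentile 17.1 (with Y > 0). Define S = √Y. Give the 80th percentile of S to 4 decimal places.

√Y is increasing, so P_{80}(S) = g(P_{80}(Y)) ≈ 4.1352.

80th percentile of S = 4.1352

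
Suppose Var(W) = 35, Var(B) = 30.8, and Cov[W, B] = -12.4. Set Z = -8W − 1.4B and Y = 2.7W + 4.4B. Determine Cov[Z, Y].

By bilinearity, Cov[Z, Y] = ac·Var(W) + bd·Var(B) + (ad+bc)·Cov[W, B], with a=-8, b=-1.4, c=2.7, d=4.4.
ac·Var(W) = (-8)·2.7·35 = -756
bd·Var(B) = (-1.4)·4.4·30.8 = -189.728
(ad+bc)·Cov[W, B] = (-38.98)·(-12.4) = 483.352
Cov[Z, Y] = -756 + (-189.728) + 483.352 = -462.376.

Cov[Z, Y] = -462.376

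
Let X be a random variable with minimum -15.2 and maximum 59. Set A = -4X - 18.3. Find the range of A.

Range(A) = 296.8

Range of X = 59 − (-15.2) = 74.2.
Range(A) = |a|·Range(X) = |-4|·74.2 = 296.8.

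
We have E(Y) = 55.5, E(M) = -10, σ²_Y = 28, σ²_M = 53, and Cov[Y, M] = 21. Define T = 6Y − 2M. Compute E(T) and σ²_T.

E(T) = 353, σ²_T = 716

E(T) = 6·E(Y) + (-2)·E(M) = 6·55.5 + (-2)·(-10) = 353.
σ²_T = a²·σ²_Y + b²·σ²_M + 2ab·Cov[Y, M] with a = 6, b = -2.
= 6²·28 + (-2)²·53 + 2·6·(-2)·21
= 1008 + 212 + (-504) = 716.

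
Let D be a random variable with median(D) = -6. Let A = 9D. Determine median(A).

median(A) = -54

A linear map preserves order up to sign, so median(A) = a·median(D) + b = 9·(-6) = -54.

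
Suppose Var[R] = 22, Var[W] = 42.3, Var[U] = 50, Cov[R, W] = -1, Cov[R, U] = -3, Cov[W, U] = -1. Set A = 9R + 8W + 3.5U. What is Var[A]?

Var[A] = a²·Var[R] + b²·Var[W] + c²·Var[U] + 2ab·Cov[R, W] + 2ac·Cov[R, U] + 2bc·Cov[W, U], with a = 9, b = 8, c = 3.5.
= 1782 + 2707.2 + 612.5 + (-144) + (-189) + (-56)
= 4712.7.

Var[A] = 4712.7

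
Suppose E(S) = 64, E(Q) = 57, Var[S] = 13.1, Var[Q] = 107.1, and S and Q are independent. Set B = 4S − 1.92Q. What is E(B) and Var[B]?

E(B) = 146.56, Var[B] = 604.41344

E(B) = 4·E(S) + (-1.92)·E(Q) = 4·64 + (-1.92)·57 = 146.56.
Var[B] = a²·Var[S] + b²·Var[Q] + 2ab·covariance of S and Q with a = 4, b = -1.92.
Independence gives covariance of S and Q = 0.
= 4²·13.1 + (-1.92)²·107.1 + 2·4·(-1.92)·0
= 209.6 + 394.81344 + 0 = 604.41344.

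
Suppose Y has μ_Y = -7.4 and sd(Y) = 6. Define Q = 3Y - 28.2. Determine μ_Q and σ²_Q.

μ_Q = -50.4, σ²_Q = 324

Q = 3Y - 28.2 is linear with a = 3, b = -28.2.
μ_Q = a·μ_Y + b = 3·(-7.4) + (-28.2) = -50.4.
σ²_Y = 6² = 36.
σ²_Q = a²·σ²_Y = 3²·36 = 324 (the additive constant -28.2 does not affect variance).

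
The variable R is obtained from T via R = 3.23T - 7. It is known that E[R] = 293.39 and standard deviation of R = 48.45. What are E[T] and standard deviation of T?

From R = 3.23T - 7: E[R] = a·E[T] + b, so E[T] = (E[R] − b)/a = (293.39 − (-7))/3.23 = 93.
standard deviation of R = |a|·standard deviation of T, so standard deviation of T = 48.45/|3.23| = 15.

E[T] = 93, standard deviation of T = 15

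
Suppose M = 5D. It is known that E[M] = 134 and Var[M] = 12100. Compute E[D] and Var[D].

E[D] = 26.8, Var[D] = 484

From M = 5D: E[M] = a·E[D] + b, so E[D] = (E[M] − b)/a = (134 − 0)/5 = 26.8.
Var[M] = a²·Var[D], so Var[D] = 12100/5² = 484.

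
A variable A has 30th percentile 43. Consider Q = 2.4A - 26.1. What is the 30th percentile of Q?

30th percentile of Q = 77.1

Since a = 2.4 > 0 the transformation is increasing, so the 30th percentile of Q = a·(P_{30} of A) + b = 2.4·43 + (-26.1) = 77.1.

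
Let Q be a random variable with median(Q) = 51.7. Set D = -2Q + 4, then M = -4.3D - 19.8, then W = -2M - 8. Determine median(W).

median(W) = -823.24

median(D) = (-2)·51.7 + 4 = -99.4.
median(M) = (-4.3)·(-99.4) + (-19.8) = 407.62.
median(W) = (-2)·407.62 + (-8) = -823.24.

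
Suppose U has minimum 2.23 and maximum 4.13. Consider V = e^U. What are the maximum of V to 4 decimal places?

max(V) = 62.1779

e^U is increasing on this domain, so max(V) comes from max(U) = 4.13: max(V) = exp(4.13) ≈ 62.1779.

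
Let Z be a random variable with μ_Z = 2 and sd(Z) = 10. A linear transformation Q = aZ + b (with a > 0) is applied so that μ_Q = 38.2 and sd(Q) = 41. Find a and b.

sd(Q) = a·sd(Z) (a > 0), so a = 41/10 = 4.1.
μ_Q = a·μ_Z + b, so b = 38.2 − 4.1·2 = 30.

a = 4.1, b = 30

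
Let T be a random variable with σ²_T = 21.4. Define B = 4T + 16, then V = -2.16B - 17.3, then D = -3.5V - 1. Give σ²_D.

σ²_D = 19569.39264

σ²_B = 4²·21.4 = 342.4.
σ²_V = (-2.16)²·342.4 = 1597.50144.
σ²_D = (-3.5)²·1597.50144 = 19569.39264.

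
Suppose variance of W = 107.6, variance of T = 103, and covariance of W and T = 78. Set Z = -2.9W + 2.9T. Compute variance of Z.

variance of Z = a²·variance of W + b²·variance of T + 2ab·covariance of W and T with a = -2.9, b = 2.9.
= (-2.9)²·107.6 + 2.9²·103 + 2·(-2.9)·2.9·78
= 904.916 + 866.23 + (-1311.96) = 459.186.

variance of Z = 459.186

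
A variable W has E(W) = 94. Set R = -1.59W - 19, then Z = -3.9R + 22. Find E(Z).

E(R) = (-1.59)·94 + (-19) = -168.46.
E(Z) = (-3.9)·(-168.46) + 22 = 678.994.

E(Z) = 678.994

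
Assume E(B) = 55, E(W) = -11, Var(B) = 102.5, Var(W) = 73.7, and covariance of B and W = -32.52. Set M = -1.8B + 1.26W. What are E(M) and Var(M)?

E(M) = -112.86, Var(M) = 596.61684

E(M) = (-1.8)·E(B) + 1.26·E(W) = (-1.8)·55 + 1.26·(-11) = -112.86.
Var(M) = a²·Var(B) + b²·Var(W) + 2ab·covariance of B and W with a = -1.8, b = 1.26.
= (-1.8)²·102.5 + 1.26²·73.7 + 2·(-1.8)·1.26·(-32.52)
= 332.1 + 117.00612 + 147.51072 = 596.61684.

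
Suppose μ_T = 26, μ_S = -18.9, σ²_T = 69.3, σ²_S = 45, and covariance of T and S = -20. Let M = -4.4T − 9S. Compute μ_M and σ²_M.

μ_M = (-4.4)·μ_T + (-9)·μ_S = (-4.4)·26 + (-9)·(-18.9) = 55.7.
σ²_M = a²·σ²_T + b²·σ²_S + 2ab·covariance of T and S with a = -4.4, b = -9.
= (-4.4)²·69.3 + (-9)²·45 + 2·(-4.4)·(-9)·(-20)
= 1341.648 + 3645 + (-1584) = 3402.648.

μ_M = 55.7, σ²_M = 3402.648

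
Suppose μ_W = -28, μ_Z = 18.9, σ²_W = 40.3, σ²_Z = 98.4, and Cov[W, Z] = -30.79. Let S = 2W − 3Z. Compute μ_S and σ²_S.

μ_S = -112.7, σ²_S = 1416.28

μ_S = 2·μ_W + (-3)·μ_Z = 2·(-28) + (-3)·18.9 = -112.7.
σ²_S = a²·σ²_W + b²·σ²_Z + 2ab·Cov[W, Z] with a = 2, b = -3.
= 2²·40.3 + (-3)²·98.4 + 2·2·(-3)·(-30.79)
= 161.2 + 885.6 + 369.48 = 1416.28.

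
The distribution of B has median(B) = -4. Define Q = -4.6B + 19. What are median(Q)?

median(Q) = 37.4

A linear map preserves order up to sign, so median(Q) = a·median(B) + b = (-4.6)·(-4) + 19 = 37.4.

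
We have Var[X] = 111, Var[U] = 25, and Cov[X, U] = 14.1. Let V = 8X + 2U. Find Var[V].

Var[V] = 7655.2

Var[V] = a²·Var[X] + b²·Var[U] + 2ab·Cov[X, U] with a = 8, b = 2.
= 8²·111 + 2²·25 + 2·8·2·14.1
= 7104 + 100 + 451.2 = 7655.2.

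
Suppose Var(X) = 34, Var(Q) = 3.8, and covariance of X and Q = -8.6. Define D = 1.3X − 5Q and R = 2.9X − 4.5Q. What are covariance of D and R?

covariance of D and R = 388.69

By bilinearity, covariance of D and R = ac·Var(X) + bd·Var(Q) + (ad+bc)·covariance of X and Q, with a=1.3, b=-5, c=2.9, d=-4.5.
ac·Var(X) = 1.3·2.9·34 = 128.18
bd·Var(Q) = (-5)·(-4.5)·3.8 = 85.5
(ad+bc)·covariance of X and Q = (-20.35)·(-8.6) = 175.01
covariance of D and R = 128.18 + 85.5 + 175.01 = 388.69.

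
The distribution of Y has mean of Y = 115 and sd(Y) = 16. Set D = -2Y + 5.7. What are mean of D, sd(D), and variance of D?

mean of D = -224.3, sd(D) = 32, variance of D = 1024

D = -2Y + 5.7 is linear with a = -2, b = 5.7.
mean of D = a·mean of Y + b = (-2)·115 + 5.7 = -224.3.
sd(D) = |a|·sd(Y) = |-2|·16 = 32.
variance of Y = 16² = 256.
variance of D = a²·variance of Y = (-2)²·256 = 1024 (the additive constant 5.7 does not affect variance).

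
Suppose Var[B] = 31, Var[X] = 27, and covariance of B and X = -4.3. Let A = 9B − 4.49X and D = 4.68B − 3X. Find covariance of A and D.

By bilinearity, covariance of A and D = ac·Var[B] + bd·Var[X] + (ad+bc)·covariance of B and X, with a=9, b=-4.49, c=4.68, d=-3.
ac·Var[B] = 9·4.68·31 = 1305.72
bd·Var[X] = (-4.49)·(-3)·27 = 363.69
(ad+bc)·covariance of B and X = (-48.0132)·(-4.3) = 206.45676
covariance of A and D = 1305.72 + 363.69 + 206.45676 = 1875.86676.

covariance of A and D = 1875.86676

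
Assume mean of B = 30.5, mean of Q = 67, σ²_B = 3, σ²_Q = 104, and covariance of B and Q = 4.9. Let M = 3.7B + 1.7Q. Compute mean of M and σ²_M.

mean of M = 3.7·mean of B + 1.7·mean of Q = 3.7·30.5 + 1.7·67 = 226.75.
σ²_M = a²·σ²_B + b²·σ²_Q + 2ab·covariance of B and Q with a = 3.7, b = 1.7.
= 3.7²·3 + 1.7²·104 + 2·3.7·1.7·4.9
= 41.07 + 300.56 + 61.642 = 403.272.

mean of M = 226.75, σ²_M = 403.272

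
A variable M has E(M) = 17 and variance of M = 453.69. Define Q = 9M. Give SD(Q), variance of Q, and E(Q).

Q = 9M is linear with a = 9, b = 0.
SD(M) = √453.69 = 21.3.
SD(Q) = |a|·SD(M) = |9|·21.3 = 191.7.
variance of Q = a²·variance of M = 9²·453.69 = 36748.89.
E(Q) = a·E(M) + b = 9·17 = 153.

SD(Q) = 191.7, variance of Q = 36748.89, E(Q) = 153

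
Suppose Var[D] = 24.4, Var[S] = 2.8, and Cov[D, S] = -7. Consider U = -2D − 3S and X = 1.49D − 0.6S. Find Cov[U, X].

By bilinearity, Cov[U, X] = ac·Var[D] + bd·Var[S] + (ad+bc)·Cov[D, S], with a=-2, b=-3, c=1.49, d=-0.6.
ac·Var[D] = (-2)·1.49·24.4 = -72.712
bd·Var[S] = (-3)·(-0.6)·2.8 = 5.04
(ad+bc)·Cov[D, S] = (-3.27)·(-7) = 22.89
Cov[U, X] = -72.712 + 5.04 + 22.89 = -44.782.

Cov[U, X] = -44.782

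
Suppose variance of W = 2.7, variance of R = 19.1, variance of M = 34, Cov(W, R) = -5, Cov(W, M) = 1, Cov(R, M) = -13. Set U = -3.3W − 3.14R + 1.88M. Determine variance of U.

variance of U = 375.34616

variance of U = a²·variance of W + b²·variance of R + c²·variance of M + 2ab·Cov(W, R) + 2ac·Cov(W, M) + 2bc·Cov(R, M), with a = -3.3, b = -3.14, c = 1.88.
= 29.403 + 188.31836 + 120.1696 + (-103.62) + (-12.408) + 153.4832
= 375.34616.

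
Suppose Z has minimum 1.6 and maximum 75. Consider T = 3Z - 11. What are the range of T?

Range(T) = 220.2

Range of Z = 75 − 1.6 = 73.4.
Range(T) = |a|·Range(Z) = |3|·73.4 = 220.2.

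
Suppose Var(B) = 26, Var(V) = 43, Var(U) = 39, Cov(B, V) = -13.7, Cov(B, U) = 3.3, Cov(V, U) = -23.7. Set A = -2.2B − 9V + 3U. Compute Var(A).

Var(A) = 4653.56

Var(A) = a²·Var(B) + b²·Var(V) + c²·Var(U) + 2ab·Cov(B, V) + 2ac·Cov(B, U) + 2bc·Cov(V, U), with a = -2.2, b = -9, c = 3.
= 125.84 + 3483 + 351 + (-542.52) + (-43.56) + 1279.8
= 4653.56.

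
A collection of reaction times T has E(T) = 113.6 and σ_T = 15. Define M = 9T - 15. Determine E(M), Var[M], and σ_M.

M = 9T - 15 is linear with a = 9, b = -15.
E(M) = a·E(T) + b = 9·113.6 + (-15) = 1007.4.
Var[T] = 15² = 225.
Var[M] = a²·Var[T] = 9²·225 = 18225 (the additive constant -15 does not affect variance).
σ_M = |a|·σ_T = |9|·15 = 135.

E(M) = 1007.4, Var[M] = 18225, σ_M = 135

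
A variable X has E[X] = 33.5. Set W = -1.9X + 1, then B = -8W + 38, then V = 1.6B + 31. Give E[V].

E[V] = 893.72

E[W] = (-1.9)·33.5 + 1 = -62.65.
E[B] = (-8)·(-62.65) + 38 = 539.2.
E[V] = 1.6·539.2 + 31 = 893.72.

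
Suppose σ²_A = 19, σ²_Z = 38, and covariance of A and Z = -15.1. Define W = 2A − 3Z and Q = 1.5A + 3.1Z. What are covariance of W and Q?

covariance of W and Q = -322.07

By bilinearity, covariance of W and Q = ac·σ²_A + bd·σ²_Z + (ad+bc)·covariance of A and Z, with a=2, b=-3, c=1.5, d=3.1.
ac·σ²_A = 2·1.5·19 = 57
bd·σ²_Z = (-3)·3.1·38 = -353.4
(ad+bc)·covariance of A and Z = (1.7)·(-15.1) = -25.67
covariance of W and Q = 57 + (-353.4) + (-25.67) = -322.07.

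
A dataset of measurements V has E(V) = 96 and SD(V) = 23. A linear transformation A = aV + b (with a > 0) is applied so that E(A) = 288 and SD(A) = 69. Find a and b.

SD(A) = a·SD(V) (a > 0), so a = 69/23 = 3.
E(A) = a·E(V) + b, so b = 288 − 3·96 = 0.

a = 3, b = 0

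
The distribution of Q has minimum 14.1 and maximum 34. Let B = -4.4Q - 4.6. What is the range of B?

Range of Q = 34 − 14.1 = 19.9.
Range(B) = |a|·Range(Q) = |-4.4|·19.9 = 87.56.

Range(B) = 87.56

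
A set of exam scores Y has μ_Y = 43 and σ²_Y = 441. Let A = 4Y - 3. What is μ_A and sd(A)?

A = 4Y - 3 is linear with a = 4, b = -3.
μ_A = a·μ_Y + b = 4·43 + (-3) = 169.
sd(Y) = √441 = 21.
sd(A) = |a|·sd(Y) = |4|·21 = 84.

μ_A = 169, sd(A) = 84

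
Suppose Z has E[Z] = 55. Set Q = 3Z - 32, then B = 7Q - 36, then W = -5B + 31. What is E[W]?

E[W] = -4444

E[Q] = 3·55 + (-32) = 133.
E[B] = 7·133 + (-36) = 895.
E[W] = (-5)·895 + 31 = -4444.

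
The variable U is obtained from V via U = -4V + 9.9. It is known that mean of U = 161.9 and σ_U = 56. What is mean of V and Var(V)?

From U = -4V + 9.9: mean of U = a·mean of V + b, so mean of V = (mean of U − b)/a = (161.9 − 9.9)/(-4) = -38.
Var(U) = 56² = 3136.
Var(U) = a²·Var(V), so Var(V) = 3136/(-4)² = 196.

mean of V = -38, Var(V) = 196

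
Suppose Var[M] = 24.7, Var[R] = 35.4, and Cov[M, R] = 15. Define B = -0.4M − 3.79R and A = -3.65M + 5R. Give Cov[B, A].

Cov[B, A] = -457.2655

By bilinearity, Cov[B, A] = ac·Var[M] + bd·Var[R] + (ad+bc)·Cov[M, R], with a=-0.4, b=-3.79, c=-3.65, d=5.
ac·Var[M] = (-0.4)·(-3.65)·24.7 = 36.062
bd·Var[R] = (-3.79)·5·35.4 = -670.83
(ad+bc)·Cov[M, R] = (11.8335)·15 = 177.5025
Cov[B, A] = 36.062 + (-670.83) + 177.5025 = -457.2655.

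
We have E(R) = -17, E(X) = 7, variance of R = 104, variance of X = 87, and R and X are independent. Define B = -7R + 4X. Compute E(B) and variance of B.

E(B) = 147, variance of B = 6488

E(B) = (-7)·E(R) + 4·E(X) = (-7)·(-17) + 4·7 = 147.
variance of B = a²·variance of R + b²·variance of X + 2ab·Cov(R, X) with a = -7, b = 4.
Independence gives Cov(R, X) = 0.
= (-7)²·104 + 4²·87 + 2·(-7)·4·0
= 5096 + 1392 + 0 = 6488.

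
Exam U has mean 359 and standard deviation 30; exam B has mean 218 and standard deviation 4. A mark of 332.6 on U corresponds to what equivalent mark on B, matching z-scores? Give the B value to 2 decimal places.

z = (332.6 − 359)/30 = -0.88.
B = 218 + z·4 = 218 + (332.6 − 359)·4/30 = 214.48.

B = 214.48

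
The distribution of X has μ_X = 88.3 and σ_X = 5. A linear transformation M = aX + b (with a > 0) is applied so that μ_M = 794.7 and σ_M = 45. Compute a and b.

a = 9, b = 0

σ_M = a·σ_X (a > 0), so a = 45/5 = 9.
μ_M = a·μ_X + b, so b = 794.7 − 9·88.3 = 0.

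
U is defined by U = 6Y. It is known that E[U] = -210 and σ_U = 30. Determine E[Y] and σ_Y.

From U = 6Y: E[U] = a·E[Y] + b, so E[Y] = (E[U] − b)/a = (-210 − 0)/6 = -35.
σ_U = |a|·σ_Y, so σ_Y = 30/|6| = 5.

E[Y] = -35, σ_Y = 5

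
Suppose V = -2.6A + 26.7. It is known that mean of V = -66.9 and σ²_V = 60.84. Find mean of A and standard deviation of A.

mean of A = 36, standard deviation of A = 3

From V = -2.6A + 26.7: mean of V = a·mean of A + b, so mean of A = (mean of V − b)/a = (-66.9 − 26.7)/(-2.6) = 36.
standard deviation of V = √60.84 = 7.8.
standard deviation of V = |a|·standard deviation of A, so standard deviation of A = 7.8/|-2.6| = 3.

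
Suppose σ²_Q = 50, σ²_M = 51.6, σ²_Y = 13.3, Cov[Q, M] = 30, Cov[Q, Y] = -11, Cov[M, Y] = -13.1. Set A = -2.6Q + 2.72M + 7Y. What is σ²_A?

σ²_A = a²·σ²_Q + b²·σ²_M + c²·σ²_Y + 2ab·Cov[Q, M] + 2ac·Cov[Q, Y] + 2bc·Cov[M, Y], with a = -2.6, b = 2.72, c = 7.
= 338 + 381.75744 + 651.7 + (-424.32) + 400.4 + (-498.848)
= 848.68944.

σ²_A = 848.68944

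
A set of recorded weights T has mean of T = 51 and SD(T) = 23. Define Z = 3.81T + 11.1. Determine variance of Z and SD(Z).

variance of Z = 7679.0169, SD(Z) = 87.63

Z = 3.81T + 11.1 is linear with a = 3.81, b = 11.1.
variance of T = 23² = 529.
variance of Z = a²·variance of T = 3.81²·529 = 7679.0169 (the additive constant 11.1 does not affect variance).
SD(Z) = |a|·SD(T) = |3.81|·23 = 87.63.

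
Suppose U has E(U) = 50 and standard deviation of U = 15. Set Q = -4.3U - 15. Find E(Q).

Q = -4.3U - 15 is linear with a = -4.3, b = -15.
E(Q) = a·E(U) + b = (-4.3)·50 + (-15) = -230.

E(Q) = -230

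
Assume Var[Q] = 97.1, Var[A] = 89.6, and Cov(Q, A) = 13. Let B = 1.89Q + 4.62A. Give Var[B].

Var[B] = 2486.33595

Var[B] = a²·Var[Q] + b²·Var[A] + 2ab·Cov(Q, A) with a = 1.89, b = 4.62.
= 1.89²·97.1 + 4.62²·89.6 + 2·1.89·4.62·13
= 346.85091 + 1912.45824 + 227.0268 = 2486.33595.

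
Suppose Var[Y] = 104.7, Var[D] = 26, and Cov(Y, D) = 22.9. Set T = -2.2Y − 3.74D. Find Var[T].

Var[T] = a²·Var[Y] + b²·Var[D] + 2ab·Cov(Y, D) with a = -2.2, b = -3.74.
= (-2.2)²·104.7 + (-3.74)²·26 + 2·(-2.2)·(-3.74)·22.9
= 506.748 + 363.6776 + 376.8424 = 1247.268.

Var[T] = 1247.268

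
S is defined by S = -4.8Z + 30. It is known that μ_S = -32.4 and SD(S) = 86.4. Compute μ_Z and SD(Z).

μ_Z = 13, SD(Z) = 18

From S = -4.8Z + 30: μ_S = a·μ_Z + b, so μ_Z = (μ_S − b)/a = (-32.4 − 30)/(-4.8) = 13.
SD(S) = |a|·SD(Z), so SD(Z) = 86.4/|-4.8| = 18.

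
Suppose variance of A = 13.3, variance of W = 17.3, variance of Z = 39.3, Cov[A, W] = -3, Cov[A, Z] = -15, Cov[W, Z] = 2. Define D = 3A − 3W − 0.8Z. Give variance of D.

variance of D = 436.152

variance of D = a²·variance of A + b²·variance of W + c²·variance of Z + 2ab·Cov[A, W] + 2ac·Cov[A, Z] + 2bc·Cov[W, Z], with a = 3, b = -3, c = -0.8.
= 119.7 + 155.7 + 25.152 + 54 + 72 + 9.6
= 436.152.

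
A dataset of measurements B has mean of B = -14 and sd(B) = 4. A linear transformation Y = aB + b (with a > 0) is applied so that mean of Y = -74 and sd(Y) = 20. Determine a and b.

sd(Y) = a·sd(B) (a > 0), so a = 20/4 = 5.
mean of Y = a·mean of B + b, so b = -74 − 5·(-14) = -4.

a = 5, b = -4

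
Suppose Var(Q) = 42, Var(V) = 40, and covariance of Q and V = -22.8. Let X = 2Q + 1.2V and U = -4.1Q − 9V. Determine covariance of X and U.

By bilinearity, covariance of X and U = ac·Var(Q) + bd·Var(V) + (ad+bc)·covariance of Q and V, with a=2, b=1.2, c=-4.1, d=-9.
ac·Var(Q) = 2·(-4.1)·42 = -344.4
bd·Var(V) = 1.2·(-9)·40 = -432
(ad+bc)·covariance of Q and V = (-22.92)·(-22.8) = 522.576
covariance of X and U = -344.4 + (-432) + 522.576 = -253.824.

covariance of X and U = -253.824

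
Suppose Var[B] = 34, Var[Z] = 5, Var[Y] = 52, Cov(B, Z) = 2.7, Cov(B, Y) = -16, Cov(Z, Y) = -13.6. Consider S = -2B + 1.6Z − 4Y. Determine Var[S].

Var[S] = 881.6

Var[S] = a²·Var[B] + b²·Var[Z] + c²·Var[Y] + 2ab·Cov(B, Z) + 2ac·Cov(B, Y) + 2bc·Cov(Z, Y), with a = -2, b = 1.6, c = -4.
= 136 + 12.8 + 832 + (-17.28) + (-256) + 174.08
= 881.6.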